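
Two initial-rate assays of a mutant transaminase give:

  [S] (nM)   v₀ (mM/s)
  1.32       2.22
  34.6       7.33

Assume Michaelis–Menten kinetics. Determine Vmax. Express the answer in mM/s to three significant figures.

8.07 mM/s

In reciprocal form, 1/v = (Km/Vmax)·(1/[S]) + 1/Vmax. The two points give (1/[S], 1/v) = (0.7576, 0.4505) and (0.02890, 0.1364).
Slope = (0.4505 − 0.1364)/(0.7576 − 0.02890) = 0.4310; intercept = 0.4505 − 0.4310×0.7576 = 0.1240.
Vmax = 1/intercept = 8.07 mM/s; Km = slope × Vmax = 0.4310 × 8.07 = 3.48 nM.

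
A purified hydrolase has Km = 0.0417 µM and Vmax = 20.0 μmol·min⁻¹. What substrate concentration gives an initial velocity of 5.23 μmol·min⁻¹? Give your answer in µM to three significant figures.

0.0148 µM

The required fractional saturation is v/Vmax = 5.23/20.0 = 0.2615.
Then [S]/(Km+[S]) = 0.2615 ⇒ [S] = 0.0417 × 0.2615/(1 − 0.2615) = 0.0148 µM.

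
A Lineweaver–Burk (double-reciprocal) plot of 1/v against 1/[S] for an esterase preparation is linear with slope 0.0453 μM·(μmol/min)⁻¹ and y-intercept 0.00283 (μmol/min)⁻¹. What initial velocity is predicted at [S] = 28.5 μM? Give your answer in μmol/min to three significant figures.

The y-intercept is 1/Vmax, so Vmax = 1/0.00283 = 353 μmol/min.
The slope is Km/Vmax, so Km = 0.0453 × 353 = 16.0 μM.
Then v = 353 × 28.5/(16.0 + 28.5) = 226 μmol/min.

226 μmol/min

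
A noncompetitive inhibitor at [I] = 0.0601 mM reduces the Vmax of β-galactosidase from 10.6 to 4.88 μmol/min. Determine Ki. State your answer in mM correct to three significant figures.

Noncompetitive: Vmax,app = Vmax/α with α = 1 + [I]/Ki.
α = Vmax/Vmax,app = 10.6/4.88 = 2.172.
Since α = 1 + [I]/Ki, [I]/Ki = 2.172 − 1 = 1.172 and Ki = 0.0601/1.172 = 0.0513 mM.

0.0513 mM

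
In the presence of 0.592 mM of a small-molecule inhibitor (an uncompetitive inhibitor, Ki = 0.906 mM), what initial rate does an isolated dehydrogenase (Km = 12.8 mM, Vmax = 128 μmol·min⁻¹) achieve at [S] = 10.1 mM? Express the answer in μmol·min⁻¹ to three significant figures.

α = 1 + [I]/Ki = 1 + 0.592/0.906 = 1.653.
For an uncompetitive inhibitor, both parameters are divided by α, giving Vmax/α and Km/α: Km,app = 7.74 mM, Vmax,app = 77.4 μmol·min⁻¹.
v = Vmax,app·[S]/(Km,app + [S]) = 77.4 × 10.1/(7.74 + 10.1) = 43.8 μmol·min⁻¹.

43.8 μmol·min⁻¹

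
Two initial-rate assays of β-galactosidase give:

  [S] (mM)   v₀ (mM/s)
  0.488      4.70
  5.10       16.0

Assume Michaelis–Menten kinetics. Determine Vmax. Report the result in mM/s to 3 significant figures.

21.5 mM/s

From v = Vmax[S]/(Km+[S]), each point gives Vmax = v(Km+[S])/[S].
Equating: 4.70(Km+0.488)/0.488 = 16.0(Km+5.10)/5.10.
9.631·Km + 4.70 = 3.137·Km + 16.0, so (9.631 − 3.137)·Km = 16.0 − 4.70.
Km = 11.30/6.494 = 1.74 mM; then Vmax = 4.70(1.74+0.488)/0.488 = 21.5 mM/s.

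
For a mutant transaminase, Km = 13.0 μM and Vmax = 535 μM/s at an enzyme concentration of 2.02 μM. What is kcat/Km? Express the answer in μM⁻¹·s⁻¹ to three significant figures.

kcat = Vmax/[E]total = 535/2.02 = 265 s⁻¹.
kcat/Km = 265/13.0 = 20.4 μM⁻¹·s⁻¹.

20.4 μM⁻¹·s⁻¹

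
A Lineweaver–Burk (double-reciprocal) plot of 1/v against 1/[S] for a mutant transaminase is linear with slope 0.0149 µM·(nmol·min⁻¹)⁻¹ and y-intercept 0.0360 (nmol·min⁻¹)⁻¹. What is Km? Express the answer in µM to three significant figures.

y-intercept = 1/Vmax ⇒ Vmax = 27.8 nmol·min⁻¹; slope = Km/Vmax ⇒ Km = slope × Vmax.
Km = 0.0149 × 27.8 = 0.414 µM.

0.414 µM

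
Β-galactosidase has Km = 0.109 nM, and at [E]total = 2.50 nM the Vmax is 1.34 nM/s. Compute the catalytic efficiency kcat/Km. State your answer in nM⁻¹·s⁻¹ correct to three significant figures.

4.92 nM⁻¹·s⁻¹

kcat = Vmax/[E]total = 1.34/2.50 = 0.536 s⁻¹.
kcat/Km = 0.536/0.109 = 4.92 nM⁻¹·s⁻¹.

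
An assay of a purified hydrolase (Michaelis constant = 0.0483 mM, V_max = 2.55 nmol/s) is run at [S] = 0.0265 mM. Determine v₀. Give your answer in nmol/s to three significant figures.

[S]/(Km+[S]) = 0.0265/0.07480 = 0.3543, the fractional saturation.
v = 0.3543 × Vmax = 0.3543 × 2.55 = 0.903 nmol/s.

0.903 nmol/s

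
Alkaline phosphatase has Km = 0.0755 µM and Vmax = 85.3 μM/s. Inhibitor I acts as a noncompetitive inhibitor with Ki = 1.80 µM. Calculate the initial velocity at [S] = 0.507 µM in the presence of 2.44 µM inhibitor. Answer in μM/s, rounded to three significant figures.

31.5 μM/s

α = 1 + [I]/Ki = 1 + 2.44/1.80 = 2.356.
For a noncompetitive inhibitor, Vmax is reduced to Vmax/α while Km is unchanged: Km,app = 0.0755 µM, Vmax,app = 36.2 μM/s.
v = Vmax,app·[S]/(Km,app + [S]) = 36.2 × 0.507/(0.0755 + 0.507) = 31.5 μM/s.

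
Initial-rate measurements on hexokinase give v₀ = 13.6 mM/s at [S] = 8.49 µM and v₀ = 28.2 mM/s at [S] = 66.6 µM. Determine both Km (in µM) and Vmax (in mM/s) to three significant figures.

In reciprocal form, 1/v = (Km/Vmax)·(1/[S]) + 1/Vmax. The two points give (1/[S], 1/v) = (0.1178, 0.07353) and (0.01502, 0.03546).
Slope = (0.07353 − 0.03546)/(0.1178 − 0.01502) = 0.3704; intercept = 0.07353 − 0.3704×0.1178 = 0.02990.
Vmax = 1/intercept = 33.4 mM/s; Km = slope × Vmax = 0.3704 × 33.4 = 12.4 µM.

Km = 12.4 µM; Vmax = 33.4 mM/s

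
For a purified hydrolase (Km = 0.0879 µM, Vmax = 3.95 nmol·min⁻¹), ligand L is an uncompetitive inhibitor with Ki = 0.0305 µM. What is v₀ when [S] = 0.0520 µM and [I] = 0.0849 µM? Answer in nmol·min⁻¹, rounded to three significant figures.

With α = 1 + [I]/Ki = 1 + 0.0849/0.0305 = 3.784, the uncompetitive rate law is v = (Vmax/α)·[S] / (Km/α + [S]).
v = (3.95/3.784)×0.0520 / (0.0879/3.784 + 0.0520) = 0.05429/0.07523 = 0.722 nmol·min⁻¹.

0.722 nmol·min⁻¹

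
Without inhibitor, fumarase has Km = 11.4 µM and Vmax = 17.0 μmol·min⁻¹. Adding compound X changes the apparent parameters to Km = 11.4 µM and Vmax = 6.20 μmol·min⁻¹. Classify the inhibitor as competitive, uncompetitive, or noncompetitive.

Vmax decreases (17.0 → 6.20 μmol·min⁻¹) while Km is unchanged — pure noncompetitive inhibition.

noncompetitive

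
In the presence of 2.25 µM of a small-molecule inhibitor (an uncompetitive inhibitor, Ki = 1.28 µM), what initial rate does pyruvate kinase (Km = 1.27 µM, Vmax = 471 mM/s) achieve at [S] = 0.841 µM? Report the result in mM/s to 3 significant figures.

With α = 1 + [I]/Ki = 1 + 2.25/1.28 = 2.758, the uncompetitive rate law is v = (Vmax/α)·[S] / (Km/α + [S]).
v = (471/2.758)×0.841 / (1.27/2.758 + 0.841) = 143.6/1.302 = 110 mM/s.

110 mM/s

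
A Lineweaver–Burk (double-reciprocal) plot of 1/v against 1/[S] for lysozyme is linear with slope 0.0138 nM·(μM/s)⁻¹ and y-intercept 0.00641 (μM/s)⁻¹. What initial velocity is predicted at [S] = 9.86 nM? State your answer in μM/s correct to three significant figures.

The y-intercept is 1/Vmax, so Vmax = 1/0.00641 = 156 μM/s.
The slope is Km/Vmax, so Km = 0.0138 × 156 = 2.15 nM.
Then v = 156 × 9.86/(2.15 + 9.86) = 128 μM/s.

128 μM/s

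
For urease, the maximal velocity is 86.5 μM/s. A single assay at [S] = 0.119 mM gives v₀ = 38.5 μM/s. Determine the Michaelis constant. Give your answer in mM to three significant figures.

From v = Vmax[S]/(Km+[S]), Km = [S](Vmax − v)/v.
Km = 0.119 × (86.5 − 38.5) / 38.5 = 5.712/38.5 = 0.148 mM.

0.148 mM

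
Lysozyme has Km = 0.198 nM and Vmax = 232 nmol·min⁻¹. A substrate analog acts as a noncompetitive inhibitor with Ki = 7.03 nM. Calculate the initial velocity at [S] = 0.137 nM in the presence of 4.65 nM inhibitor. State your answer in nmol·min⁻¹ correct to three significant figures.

57.1 nmol·min⁻¹

With α = 1 + [I]/Ki = 1 + 4.65/7.03 = 1.661, the noncompetitive rate law is v = (Vmax/α)·[S] / (Km + [S]).
v = (232/1.661)×0.137 / (0.198 + 0.137) = 19.13/0.3350 = 57.1 nmol·min⁻¹.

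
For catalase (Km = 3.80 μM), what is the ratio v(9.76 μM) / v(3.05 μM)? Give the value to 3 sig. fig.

1.62

The fractional saturations are [S]/(Km+[S]) = 3.05/6.850 = 0.4453 and 9.76/13.56 = 0.7198.
v₂/v₁ is just their ratio: 0.7198/0.4453 = 1.62.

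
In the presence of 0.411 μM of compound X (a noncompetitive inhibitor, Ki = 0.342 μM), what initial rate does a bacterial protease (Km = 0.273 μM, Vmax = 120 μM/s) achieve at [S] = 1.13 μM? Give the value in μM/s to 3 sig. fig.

With α = 1 + [I]/Ki = 1 + 0.411/0.342 = 2.202, the noncompetitive rate law is v = (Vmax/α)·[S] / (Km + [S]).
v = (120/2.202)×1.13 / (0.273 + 1.13) = 61.59/1.403 = 43.9 μM/s.

43.9 μM/s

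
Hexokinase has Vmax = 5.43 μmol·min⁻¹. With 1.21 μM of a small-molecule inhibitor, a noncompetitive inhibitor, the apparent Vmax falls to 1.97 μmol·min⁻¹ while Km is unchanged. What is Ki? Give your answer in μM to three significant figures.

Noncompetitive: Vmax,app = Vmax/α with α = 1 + [I]/Ki.
α = Vmax/Vmax,app = 5.43/1.97 = 2.756.
Ki = [I]/(α − 1) = 1.21/1.756 = 0.689 μM.

0.689 μM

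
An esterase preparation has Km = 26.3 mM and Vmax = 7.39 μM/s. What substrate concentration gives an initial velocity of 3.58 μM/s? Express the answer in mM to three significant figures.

24.7 mM

The required fractional saturation is v/Vmax = 3.58/7.39 = 0.4844.
Then [S]/(Km+[S]) = 0.4844 ⇒ [S] = 26.3 × 0.4844/(1 − 0.4844) = 24.7 mM.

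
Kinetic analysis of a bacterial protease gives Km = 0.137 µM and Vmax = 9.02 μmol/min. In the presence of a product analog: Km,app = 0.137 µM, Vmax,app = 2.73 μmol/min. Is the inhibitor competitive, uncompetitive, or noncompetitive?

Vmax decreases (9.02 → 2.73 μmol/min) while Km is unchanged — pure noncompetitive inhibition.

noncompetitive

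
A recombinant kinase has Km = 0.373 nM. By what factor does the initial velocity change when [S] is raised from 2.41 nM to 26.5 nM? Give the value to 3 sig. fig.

1.14

Since Vmax cancels, v₂/v₁ = [S]₂(Km+[S]₁) / [S]₁(Km+[S]₂).
= 26.5×(0.373+2.41) / (2.41×(0.373+26.5)) = 73.75/64.76 = 1.14.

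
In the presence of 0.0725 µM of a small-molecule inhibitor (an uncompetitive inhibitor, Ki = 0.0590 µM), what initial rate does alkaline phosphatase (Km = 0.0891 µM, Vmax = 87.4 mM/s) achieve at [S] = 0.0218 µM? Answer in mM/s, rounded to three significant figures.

13.8 mM/s

With α = 1 + [I]/Ki = 1 + 0.0725/0.0590 = 2.229, the uncompetitive rate law is v = (Vmax/α)·[S] / (Km/α + [S]).
v = (87.4/2.229)×0.0218 / (0.0891/2.229 + 0.0218) = 0.8549/0.06178 = 13.8 mM/s.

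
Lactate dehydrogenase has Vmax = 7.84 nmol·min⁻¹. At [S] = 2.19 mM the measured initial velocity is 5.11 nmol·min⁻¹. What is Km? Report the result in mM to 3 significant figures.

From v = Vmax[S]/(Km+[S]), Km = [S](Vmax − v)/v.
Km = 2.19 × (7.84 − 5.11) / 5.11 = 5.979/5.11 = 1.17 mM.

1.17 mM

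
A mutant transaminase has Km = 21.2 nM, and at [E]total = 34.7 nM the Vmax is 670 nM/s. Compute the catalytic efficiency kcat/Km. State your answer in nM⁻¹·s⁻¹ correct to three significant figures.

kcat = Vmax/[E]total = 670/34.7 = 19.3 s⁻¹.
kcat/Km = 19.3/21.2 = 0.911 nM⁻¹·s⁻¹.

0.911 nM⁻¹·s⁻¹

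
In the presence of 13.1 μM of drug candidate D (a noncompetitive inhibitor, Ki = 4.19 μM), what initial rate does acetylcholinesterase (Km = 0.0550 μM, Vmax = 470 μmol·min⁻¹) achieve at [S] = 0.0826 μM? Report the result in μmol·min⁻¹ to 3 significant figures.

68.4 μmol·min⁻¹

α = 1 + [I]/Ki = 1 + 13.1/4.19 = 4.126.
For a noncompetitive inhibitor, Vmax is reduced to Vmax/α while Km is unchanged: Km,app = 0.0550 μM, Vmax,app = 114 μmol·min⁻¹.
v = Vmax,app·[S]/(Km,app + [S]) = 114 × 0.0826/(0.0550 + 0.0826) = 68.4 μmol·min⁻¹.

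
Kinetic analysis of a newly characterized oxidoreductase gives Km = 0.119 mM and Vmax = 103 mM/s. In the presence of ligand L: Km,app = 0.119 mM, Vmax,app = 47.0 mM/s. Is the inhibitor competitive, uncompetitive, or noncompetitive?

Vmax decreases (103 → 47.0 mM/s) while Km is unchanged — pure noncompetitive inhibition.

noncompetitive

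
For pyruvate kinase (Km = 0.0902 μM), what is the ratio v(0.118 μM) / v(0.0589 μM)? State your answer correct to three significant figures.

1.43

The fractional saturations are [S]/(Km+[S]) = 0.0589/0.1491 = 0.3950 and 0.118/0.2082 = 0.5668.
v₂/v₁ is just their ratio: 0.5668/0.3950 = 1.43.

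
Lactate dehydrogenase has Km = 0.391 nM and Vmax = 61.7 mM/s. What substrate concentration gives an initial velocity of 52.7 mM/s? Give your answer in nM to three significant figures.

2.29 nM

Rearranging v = Vmax[S]/(Km+[S]) gives [S] = Km·v/(Vmax − v).
[S] = 0.391 × 52.7 / (61.7 − 52.7) = 20.61/9.000 = 2.29 nM.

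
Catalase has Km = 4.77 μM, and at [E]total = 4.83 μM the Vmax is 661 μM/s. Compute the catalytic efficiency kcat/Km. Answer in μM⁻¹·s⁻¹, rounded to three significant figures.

28.7 μM⁻¹·s⁻¹

kcat = Vmax/[E]total = 661/4.83 = 137 s⁻¹.
kcat/Km = 137/4.77 = 28.7 μM⁻¹·s⁻¹.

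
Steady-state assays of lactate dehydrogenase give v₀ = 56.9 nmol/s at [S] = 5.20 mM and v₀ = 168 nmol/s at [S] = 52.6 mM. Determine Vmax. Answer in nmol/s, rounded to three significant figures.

214 nmol/s

From v = Vmax[S]/(Km+[S]), each point gives Vmax = v(Km+[S])/[S].
Equating: 56.9(Km+5.20)/5.20 = 168(Km+52.6)/52.6.
10.94·Km + 56.9 = 3.194·Km + 168, so (10.94 − 3.194)·Km = 168 − 56.9.
Km = 111.1/7.748 = 14.3 mM; then Vmax = 56.9(14.3+5.20)/5.20 = 214 nmol/s.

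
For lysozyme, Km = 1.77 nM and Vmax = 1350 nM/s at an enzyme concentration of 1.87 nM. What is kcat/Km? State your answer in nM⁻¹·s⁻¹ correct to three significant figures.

kcat = Vmax/[E]total = 1350/1.87 = 722 s⁻¹.
kcat/Km = 722/1.77 = 408 nM⁻¹·s⁻¹.

408 nM⁻¹·s⁻¹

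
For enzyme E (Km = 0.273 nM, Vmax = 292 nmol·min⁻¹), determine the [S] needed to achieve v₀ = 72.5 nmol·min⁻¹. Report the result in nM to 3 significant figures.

The required fractional saturation is v/Vmax = 72.5/292 = 0.2483.
Then [S]/(Km+[S]) = 0.2483 ⇒ [S] = 0.273 × 0.2483/(1 − 0.2483) = 0.0902 nM.

0.0902 nM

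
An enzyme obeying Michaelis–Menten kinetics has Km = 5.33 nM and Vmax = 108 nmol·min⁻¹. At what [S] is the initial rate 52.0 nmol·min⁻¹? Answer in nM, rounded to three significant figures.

The required fractional saturation is v/Vmax = 52.0/108 = 0.4815.
Then [S]/(Km+[S]) = 0.4815 ⇒ [S] = 5.33 × 0.4815/(1 − 0.4815) = 4.95 nM.

4.95 nM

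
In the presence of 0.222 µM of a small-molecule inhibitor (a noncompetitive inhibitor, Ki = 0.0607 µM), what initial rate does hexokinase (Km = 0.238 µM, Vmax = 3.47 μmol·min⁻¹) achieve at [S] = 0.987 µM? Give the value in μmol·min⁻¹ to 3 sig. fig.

0.600 μmol·min⁻¹

α = 1 + [I]/Ki = 1 + 0.222/0.0607 = 4.657.
For a noncompetitive inhibitor, Vmax is reduced to Vmax/α while Km is unchanged: Km,app = 0.238 µM, Vmax,app = 0.745 μmol·min⁻¹.
v = Vmax,app·[S]/(Km,app + [S]) = 0.745 × 0.987/(0.238 + 0.987) = 0.600 μmol·min⁻¹.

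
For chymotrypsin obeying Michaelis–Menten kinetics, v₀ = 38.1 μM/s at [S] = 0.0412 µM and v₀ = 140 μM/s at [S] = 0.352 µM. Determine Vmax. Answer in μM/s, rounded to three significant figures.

217 μM/s

From v = Vmax[S]/(Km+[S]), each point gives Vmax = v(Km+[S])/[S].
Equating: 38.1(Km+0.0412)/0.0412 = 140(Km+0.352)/0.352.
924.8·Km + 38.1 = 397.7·Km + 140, so (924.8 − 397.7)·Km = 140 − 38.1.
Km = 101.9/527.0 = 0.193 µM; then Vmax = 38.1(0.193+0.0412)/0.0412 = 217 μM/s.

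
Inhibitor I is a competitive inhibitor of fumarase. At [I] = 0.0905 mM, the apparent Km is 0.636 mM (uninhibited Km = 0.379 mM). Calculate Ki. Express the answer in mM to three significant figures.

0.133 mM

Competitive: Km,app = α·Km with α = 1 + [I]/Ki.
α = Km,app/Km = 0.636/0.379 = 1.678.
Ki = [I]/(α − 1) = 0.0905/0.6781 = 0.133 mM.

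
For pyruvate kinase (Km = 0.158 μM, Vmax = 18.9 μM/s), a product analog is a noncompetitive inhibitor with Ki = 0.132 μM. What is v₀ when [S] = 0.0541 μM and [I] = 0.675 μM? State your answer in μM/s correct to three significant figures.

With α = 1 + [I]/Ki = 1 + 0.675/0.132 = 6.114, the noncompetitive rate law is v = (Vmax/α)·[S] / (Km + [S]).
v = (18.9/6.114)×0.0541 / (0.158 + 0.0541) = 0.1672/0.2121 = 0.789 μM/s.

0.789 μM/s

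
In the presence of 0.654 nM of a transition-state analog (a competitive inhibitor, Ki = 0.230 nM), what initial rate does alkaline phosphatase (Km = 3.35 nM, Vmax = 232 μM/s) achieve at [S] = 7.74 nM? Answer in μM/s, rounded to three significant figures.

87.1 μM/s

α = 1 + [I]/Ki = 1 + 0.654/0.230 = 3.843.
For a competitive inhibitor, Vmax is unchanged and the apparent Km becomes α·Km: Km,app = 12.9 nM, Vmax,app = 232 μM/s.
v = Vmax,app·[S]/(Km,app + [S]) = 232 × 7.74/(12.9 + 7.74) = 87.1 μM/s.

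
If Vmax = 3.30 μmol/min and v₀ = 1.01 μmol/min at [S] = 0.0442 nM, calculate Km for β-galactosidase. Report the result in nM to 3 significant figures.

From v = Vmax[S]/(Km+[S]), Km = [S](Vmax − v)/v.
Km = 0.0442 × (3.30 − 1.01) / 1.01 = 0.1012/1.01 = 0.100 nM.

0.100 nM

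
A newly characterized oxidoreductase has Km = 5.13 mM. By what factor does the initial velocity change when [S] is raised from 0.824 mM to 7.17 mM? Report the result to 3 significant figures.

The fractional saturations are [S]/(Km+[S]) = 0.824/5.954 = 0.1384 and 7.17/12.30 = 0.5829.
v₂/v₁ is just their ratio: 0.5829/0.1384 = 4.21.

4.21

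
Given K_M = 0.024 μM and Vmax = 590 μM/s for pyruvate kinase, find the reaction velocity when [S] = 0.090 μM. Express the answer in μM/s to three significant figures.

466 μM/s

v = Vmax·[S]/(Km + [S]) = 590 × 0.090 / (0.024 + 0.090)
  = 53.10 / 0.1140 = 466 μM/s.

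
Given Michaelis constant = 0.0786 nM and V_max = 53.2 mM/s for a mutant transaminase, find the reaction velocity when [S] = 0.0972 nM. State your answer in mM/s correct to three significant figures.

29.4 mM/s

v = Vmax·[S]/(Km + [S]) = 53.2 × 0.0972 / (0.0786 + 0.0972)
  = 5.171 / 0.1758 = 29.4 mM/s.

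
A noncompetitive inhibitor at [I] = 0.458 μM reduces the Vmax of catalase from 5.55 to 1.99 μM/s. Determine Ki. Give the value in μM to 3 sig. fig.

0.256 μM

Noncompetitive: Vmax,app = Vmax/α with α = 1 + [I]/Ki.
α = Vmax/Vmax,app = 5.55/1.99 = 2.789.
Since α = 1 + [I]/Ki, [I]/Ki = 2.789 − 1 = 1.789 and Ki = 0.458/1.789 = 0.256 μM.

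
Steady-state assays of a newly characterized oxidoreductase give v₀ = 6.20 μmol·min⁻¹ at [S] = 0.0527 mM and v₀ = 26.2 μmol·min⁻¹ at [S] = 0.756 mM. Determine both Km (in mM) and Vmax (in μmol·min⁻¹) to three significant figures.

In reciprocal form, 1/v = (Km/Vmax)·(1/[S]) + 1/Vmax. The two points give (1/[S], 1/v) = (18.98, 0.1613) and (1.323, 0.03817).
Slope = (0.1613 − 0.03817)/(18.98 − 1.323) = 0.006975; intercept = 0.1613 − 0.006975×18.98 = 0.02894.
Vmax = 1/intercept = 34.6 μmol·min⁻¹; Km = slope × Vmax = 0.006975 × 34.6 = 0.241 mM.

Km = 0.241 mM; Vmax = 34.6 μmol·min⁻¹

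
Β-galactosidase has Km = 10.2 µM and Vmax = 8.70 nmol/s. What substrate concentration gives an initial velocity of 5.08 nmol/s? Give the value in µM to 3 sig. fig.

14.3 µM

The required fractional saturation is v/Vmax = 5.08/8.70 = 0.5839.
Then [S]/(Km+[S]) = 0.5839 ⇒ [S] = 10.2 × 0.5839/(1 − 0.5839) = 14.3 µM.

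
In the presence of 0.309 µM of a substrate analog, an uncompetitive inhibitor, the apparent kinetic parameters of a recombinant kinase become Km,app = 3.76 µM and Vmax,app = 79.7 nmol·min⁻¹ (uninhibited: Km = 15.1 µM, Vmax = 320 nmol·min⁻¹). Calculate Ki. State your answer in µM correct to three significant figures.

Uncompetitive: Vmax,app = Vmax/α (and Km,app = Km/α) with α = 1 + [I]/Ki.
α = Vmax/Vmax,app = 320/79.7 = 4.015.
Since α = 1 + [I]/Ki, [I]/Ki = 4.015 − 1 = 3.015 and Ki = 0.309/3.015 = 0.102 µM.

0.102 µM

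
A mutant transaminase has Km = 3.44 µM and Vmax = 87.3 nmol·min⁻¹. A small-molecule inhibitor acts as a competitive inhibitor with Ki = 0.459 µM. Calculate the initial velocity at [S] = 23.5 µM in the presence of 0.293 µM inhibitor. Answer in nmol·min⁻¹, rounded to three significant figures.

With α = 1 + [I]/Ki = 1 + 0.293/0.459 = 1.638, the competitive rate law is v = Vmax[S] / (αKm + [S]).
v = 87.3×23.5 / (1.638×3.44 + 23.5) = 2052/29.14 = 70.4 nmol·min⁻¹.

70.4 nmol·min⁻¹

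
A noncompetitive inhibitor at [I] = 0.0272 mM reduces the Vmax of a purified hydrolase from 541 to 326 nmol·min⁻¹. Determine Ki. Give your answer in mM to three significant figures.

0.0412 mM

Noncompetitive: Vmax,app = Vmax/α with α = 1 + [I]/Ki.
α = Vmax/Vmax,app = 541/326 = 1.660.
Ki = [I]/(α − 1) = 0.0272/0.6595 = 0.0412 mM.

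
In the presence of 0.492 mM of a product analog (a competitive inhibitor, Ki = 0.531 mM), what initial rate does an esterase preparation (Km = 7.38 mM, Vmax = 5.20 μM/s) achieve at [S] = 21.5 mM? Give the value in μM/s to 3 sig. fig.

3.13 μM/s

α = 1 + [I]/Ki = 1 + 0.492/0.531 = 1.927.
For a competitive inhibitor, Vmax is unchanged and the apparent Km becomes α·Km: Km,app = 14.2 mM, Vmax,app = 5.20 μM/s.
v = Vmax,app·[S]/(Km,app + [S]) = 5.20 × 21.5/(14.2 + 21.5) = 3.13 μM/s.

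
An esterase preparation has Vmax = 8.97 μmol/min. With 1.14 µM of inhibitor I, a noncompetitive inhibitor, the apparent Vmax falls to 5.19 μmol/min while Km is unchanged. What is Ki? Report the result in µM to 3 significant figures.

1.57 µM

Noncompetitive: Vmax,app = Vmax/α with α = 1 + [I]/Ki.
α = Vmax/Vmax,app = 8.97/5.19 = 1.728.
Ki = [I]/(α − 1) = 1.14/0.7283 = 1.57 µM.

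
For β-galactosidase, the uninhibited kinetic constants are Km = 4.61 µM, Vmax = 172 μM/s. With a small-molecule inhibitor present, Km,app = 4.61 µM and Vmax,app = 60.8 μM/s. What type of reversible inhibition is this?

Vmax decreases (172 → 60.8 μM/s) while Km is unchanged — pure noncompetitive inhibition.

noncompetitive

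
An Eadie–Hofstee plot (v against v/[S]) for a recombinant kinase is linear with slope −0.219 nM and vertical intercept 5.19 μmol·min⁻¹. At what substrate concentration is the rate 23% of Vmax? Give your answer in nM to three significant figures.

The Eadie–Hofstee slope gives Km = 0.219 nM (slope = −Km).
v/Vmax = [S]/(Km+[S]) = 0.23 ⇒ [S] = Km·0.23/(1−0.23) = 0.219 × 0.2987 = 0.0654 nM.

0.0654 nM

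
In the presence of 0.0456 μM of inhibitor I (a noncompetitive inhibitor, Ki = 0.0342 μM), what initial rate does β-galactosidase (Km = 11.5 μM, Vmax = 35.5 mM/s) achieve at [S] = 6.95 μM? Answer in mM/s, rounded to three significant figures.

With α = 1 + [I]/Ki = 1 + 0.0456/0.0342 = 2.333, the noncompetitive rate law is v = (Vmax/α)·[S] / (Km + [S]).
v = (35.5/2.333)×6.95 / (11.5 + 6.95) = 105.7/18.45 = 5.73 mM/s.

5.73 mM/s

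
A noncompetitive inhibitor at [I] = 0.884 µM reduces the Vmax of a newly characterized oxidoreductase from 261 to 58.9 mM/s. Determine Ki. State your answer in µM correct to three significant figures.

0.258 µM

Noncompetitive: Vmax,app = Vmax/α with α = 1 + [I]/Ki.
α = Vmax/Vmax,app = 261/58.9 = 4.431.
Since α = 1 + [I]/Ki, [I]/Ki = 4.431 − 1 = 3.431 and Ki = 0.884/3.431 = 0.258 µM.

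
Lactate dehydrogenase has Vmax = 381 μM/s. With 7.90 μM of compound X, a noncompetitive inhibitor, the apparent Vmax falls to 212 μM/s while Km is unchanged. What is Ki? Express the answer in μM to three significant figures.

9.91 μM

Noncompetitive: Vmax,app = Vmax/α with α = 1 + [I]/Ki.
α = Vmax/Vmax,app = 381/212 = 1.797.
Ki = [I]/(α − 1) = 7.90/0.7972 = 9.91 μM.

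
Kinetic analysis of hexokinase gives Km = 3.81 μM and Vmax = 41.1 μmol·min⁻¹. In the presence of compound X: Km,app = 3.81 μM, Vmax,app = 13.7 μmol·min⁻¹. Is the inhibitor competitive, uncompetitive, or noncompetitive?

Vmax decreases (41.1 → 13.7 μmol·min⁻¹) while Km is unchanged — pure noncompetitive inhibition.

noncompetitive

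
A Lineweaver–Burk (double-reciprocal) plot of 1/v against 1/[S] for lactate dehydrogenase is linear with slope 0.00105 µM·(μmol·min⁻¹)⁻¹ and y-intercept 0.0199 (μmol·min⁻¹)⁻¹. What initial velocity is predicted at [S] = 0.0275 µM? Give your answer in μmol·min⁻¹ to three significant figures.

The y-intercept is 1/Vmax, so Vmax = 1/0.0199 = 50.3 μmol·min⁻¹.
The slope is Km/Vmax, so Km = 0.00105 × 50.3 = 0.0528 µM.
Then v = 50.3 × 0.0275/(0.0528 + 0.0275) = 17.2 μmol·min⁻¹.

17.2 μmol·min⁻¹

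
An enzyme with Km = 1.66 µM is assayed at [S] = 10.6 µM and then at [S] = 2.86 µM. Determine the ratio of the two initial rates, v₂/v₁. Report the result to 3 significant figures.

0.732

Since Vmax cancels, v₂/v₁ = [S]₂(Km+[S]₁) / [S]₁(Km+[S]₂).
= 2.86×(1.66+10.6) / (10.6×(1.66+2.86)) = 35.06/47.91 = 0.732.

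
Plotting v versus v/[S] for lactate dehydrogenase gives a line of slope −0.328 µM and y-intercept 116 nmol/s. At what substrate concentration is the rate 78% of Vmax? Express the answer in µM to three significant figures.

1.16 µM

The Eadie–Hofstee slope gives Km = 0.328 µM (slope = −Km).
v/Vmax = [S]/(Km+[S]) = 0.78 ⇒ [S] = Km·0.78/(1−0.78) = 0.328 × 3.545 = 1.16 µM.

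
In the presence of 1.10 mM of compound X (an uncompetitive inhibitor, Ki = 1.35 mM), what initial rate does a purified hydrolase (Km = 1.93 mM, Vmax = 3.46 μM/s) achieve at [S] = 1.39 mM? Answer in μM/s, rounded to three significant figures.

1.08 μM/s

With α = 1 + [I]/Ki = 1 + 1.10/1.35 = 1.815, the uncompetitive rate law is v = (Vmax/α)·[S] / (Km/α + [S]).
v = (3.46/1.815)×1.39 / (1.93/1.815 + 1.39) = 2.650/2.453 = 1.08 μM/s.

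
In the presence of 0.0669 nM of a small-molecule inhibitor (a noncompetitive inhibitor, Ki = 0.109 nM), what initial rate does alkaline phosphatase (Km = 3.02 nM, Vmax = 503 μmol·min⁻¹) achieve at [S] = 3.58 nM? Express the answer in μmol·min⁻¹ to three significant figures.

α = 1 + [I]/Ki = 1 + 0.0669/0.109 = 1.614.
For a noncompetitive inhibitor, Vmax is reduced to Vmax/α while Km is unchanged: Km,app = 3.02 nM, Vmax,app = 312 μmol·min⁻¹.
v = Vmax,app·[S]/(Km,app + [S]) = 312 × 3.58/(3.02 + 3.58) = 169 μmol·min⁻¹.

169 μmol·min⁻¹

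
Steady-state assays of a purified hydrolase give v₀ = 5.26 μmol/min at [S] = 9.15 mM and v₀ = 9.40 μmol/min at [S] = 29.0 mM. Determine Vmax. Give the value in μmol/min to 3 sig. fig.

14.8 μmol/min

From v = Vmax[S]/(Km+[S]), each point gives Vmax = v(Km+[S])/[S].
Equating: 5.26(Km+9.15)/9.15 = 9.40(Km+29.0)/29.0.
0.5749·Km + 5.26 = 0.3241·Km + 9.40, so (0.5749 − 0.3241)·Km = 9.40 − 5.26.
Km = 4.140/0.2507 = 16.5 mM; then Vmax = 5.26(16.5+9.15)/9.15 = 14.8 μmol/min.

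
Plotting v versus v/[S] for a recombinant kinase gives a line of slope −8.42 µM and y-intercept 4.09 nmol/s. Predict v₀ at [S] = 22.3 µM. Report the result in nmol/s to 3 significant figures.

In the Eadie–Hofstee form v = Vmax − Km·(v/[S]), the slope is −Km and the intercept is Vmax, so Km = 8.42 µM and Vmax = 4.09 nmol/s.
v = 4.09 × 22.3/(8.42 + 22.3) = 2.97 nmol/s.

2.97 nmol/s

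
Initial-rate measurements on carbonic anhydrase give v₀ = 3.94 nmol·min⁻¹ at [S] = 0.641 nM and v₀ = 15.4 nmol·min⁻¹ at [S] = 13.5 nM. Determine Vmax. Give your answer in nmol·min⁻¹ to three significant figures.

18.0 nmol·min⁻¹

In reciprocal form, 1/v = (Km/Vmax)·(1/[S]) + 1/Vmax. The two points give (1/[S], 1/v) = (1.560, 0.2538) and (0.07407, 0.06494).
Slope = (0.2538 − 0.06494)/(1.560 − 0.07407) = 0.1271; intercept = 0.2538 − 0.1271×1.560 = 0.05552.
Vmax = 1/intercept = 18.0 nmol·min⁻¹; Km = slope × Vmax = 0.1271 × 18.0 = 2.29 nM.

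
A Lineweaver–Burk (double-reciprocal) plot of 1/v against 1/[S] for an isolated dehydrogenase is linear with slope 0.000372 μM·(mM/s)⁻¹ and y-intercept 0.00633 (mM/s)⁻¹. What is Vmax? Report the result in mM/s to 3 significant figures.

The y-intercept of a Lineweaver–Burk plot equals 1/Vmax, so Vmax = 1/0.00633 = 158 mM/s.

158 mM/s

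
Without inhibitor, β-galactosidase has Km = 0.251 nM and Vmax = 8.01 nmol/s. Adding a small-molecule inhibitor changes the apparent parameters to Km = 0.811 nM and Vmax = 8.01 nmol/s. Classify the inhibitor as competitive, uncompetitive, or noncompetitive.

Km increases (0.251 → 0.811 nM) while Vmax is unchanged — the hallmark of competitive inhibition.

competitive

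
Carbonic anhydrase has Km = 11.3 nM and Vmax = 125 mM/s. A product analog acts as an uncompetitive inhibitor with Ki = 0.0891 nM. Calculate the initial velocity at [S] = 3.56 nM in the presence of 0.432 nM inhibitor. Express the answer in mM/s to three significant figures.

13.9 mM/s

With α = 1 + [I]/Ki = 1 + 0.432/0.0891 = 5.848, the uncompetitive rate law is v = (Vmax/α)·[S] / (Km/α + [S]).
v = (125/5.848)×3.56 / (11.3/5.848 + 3.56) = 76.09/5.492 = 13.9 mM/s.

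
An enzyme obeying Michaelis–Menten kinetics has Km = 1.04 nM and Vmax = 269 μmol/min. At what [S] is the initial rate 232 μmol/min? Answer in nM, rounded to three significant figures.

Rearranging v = Vmax[S]/(Km+[S]) gives [S] = Km·v/(Vmax − v).
[S] = 1.04 × 232 / (269 − 232) = 241.3/37.00 = 6.52 nM.

6.52 nM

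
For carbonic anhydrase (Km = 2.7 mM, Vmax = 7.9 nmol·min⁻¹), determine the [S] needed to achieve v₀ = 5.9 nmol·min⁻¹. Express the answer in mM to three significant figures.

7.97 mM

The required fractional saturation is v/Vmax = 5.9/7.9 = 0.7468.
Then [S]/(Km+[S]) = 0.7468 ⇒ [S] = 2.7 × 0.7468/(1 − 0.7468) = 7.97 mM.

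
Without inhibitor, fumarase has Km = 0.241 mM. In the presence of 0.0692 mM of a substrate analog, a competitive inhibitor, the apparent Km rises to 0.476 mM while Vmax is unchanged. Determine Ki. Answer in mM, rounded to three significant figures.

Competitive: Km,app = α·Km with α = 1 + [I]/Ki.
α = Km,app/Km = 0.476/0.241 = 1.975.
Since α = 1 + [I]/Ki, [I]/Ki = 1.975 − 1 = 0.9751 and Ki = 0.0692/0.9751 = 0.0710 mM.

0.0710 mM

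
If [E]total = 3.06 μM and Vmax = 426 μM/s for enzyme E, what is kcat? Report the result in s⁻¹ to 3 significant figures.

kcat = Vmax/[E]total = 426 μM/s / 3.06 μM = 139 s⁻¹.

139 s⁻¹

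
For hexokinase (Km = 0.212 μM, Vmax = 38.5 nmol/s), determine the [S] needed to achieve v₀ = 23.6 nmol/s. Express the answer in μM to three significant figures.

Rearranging v = Vmax[S]/(Km+[S]) gives [S] = Km·v/(Vmax − v).
[S] = 0.212 × 23.6 / (38.5 − 23.6) = 5.003/14.90 = 0.336 μM.

0.336 μM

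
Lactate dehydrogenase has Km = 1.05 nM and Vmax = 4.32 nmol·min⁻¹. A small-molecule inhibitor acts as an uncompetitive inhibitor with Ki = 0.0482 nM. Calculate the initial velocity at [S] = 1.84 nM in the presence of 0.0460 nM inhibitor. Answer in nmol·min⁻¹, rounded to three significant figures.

With α = 1 + [I]/Ki = 1 + 0.0460/0.0482 = 1.954, the uncompetitive rate law is v = (Vmax/α)·[S] / (Km/α + [S]).
v = (4.32/1.954)×1.84 / (1.05/1.954 + 1.84) = 4.067/2.377 = 1.71 nmol·min⁻¹.

1.71 nmol·min⁻¹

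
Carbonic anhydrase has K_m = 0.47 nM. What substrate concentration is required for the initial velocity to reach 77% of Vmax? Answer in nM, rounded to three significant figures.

1.57 nM

v/Vmax = [S]/(Km+[S]) = 0.77, so [S] = Km·0.77/(1 − 0.77) = 0.47 × 3.348.
[S] = 1.57 nM.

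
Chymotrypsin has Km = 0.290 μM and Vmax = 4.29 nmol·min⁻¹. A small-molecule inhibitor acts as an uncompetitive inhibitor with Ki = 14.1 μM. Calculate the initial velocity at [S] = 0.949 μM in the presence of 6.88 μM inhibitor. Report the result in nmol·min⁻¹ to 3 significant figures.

2.39 nmol·min⁻¹

α = 1 + [I]/Ki = 1 + 6.88/14.1 = 1.488.
For an uncompetitive inhibitor, both parameters are divided by α, giving Vmax/α and Km/α: Km,app = 0.195 μM, Vmax,app = 2.88 nmol·min⁻¹.
v = Vmax,app·[S]/(Km,app + [S]) = 2.88 × 0.949/(0.195 + 0.949) = 2.39 nmol·min⁻¹.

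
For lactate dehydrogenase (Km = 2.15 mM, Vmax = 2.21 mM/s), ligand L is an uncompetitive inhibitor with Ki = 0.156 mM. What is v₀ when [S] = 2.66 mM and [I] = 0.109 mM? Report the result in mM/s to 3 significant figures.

0.882 mM/s

α = 1 + [I]/Ki = 1 + 0.109/0.156 = 1.699.
For an uncompetitive inhibitor, both parameters are divided by α, giving Vmax/α and Km/α: Km,app = 1.27 mM, Vmax,app = 1.30 mM/s.
v = Vmax,app·[S]/(Km,app + [S]) = 1.30 × 2.66/(1.27 + 2.66) = 0.882 mM/s.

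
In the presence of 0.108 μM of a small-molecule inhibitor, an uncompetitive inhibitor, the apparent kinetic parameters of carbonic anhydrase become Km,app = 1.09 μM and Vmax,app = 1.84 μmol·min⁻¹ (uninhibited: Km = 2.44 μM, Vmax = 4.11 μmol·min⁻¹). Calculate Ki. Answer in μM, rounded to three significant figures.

0.0875 μM

Uncompetitive: Vmax,app = Vmax/α (and Km,app = Km/α) with α = 1 + [I]/Ki.
α = Vmax/Vmax,app = 4.11/1.84 = 2.234.
Ki = [I]/(α − 1) = 0.108/1.234 = 0.0875 μM.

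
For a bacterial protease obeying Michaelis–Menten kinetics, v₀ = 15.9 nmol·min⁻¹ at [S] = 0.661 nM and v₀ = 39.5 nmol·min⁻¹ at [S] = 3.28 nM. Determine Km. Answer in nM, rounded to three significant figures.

1.96 nM

In reciprocal form, 1/v = (Km/Vmax)·(1/[S]) + 1/Vmax. The two points give (1/[S], 1/v) = (1.513, 0.06289) and (0.3049, 0.02532).
Slope = (0.06289 − 0.02532)/(1.513 − 0.3049) = 0.03111; intercept = 0.06289 − 0.03111×1.513 = 0.01583.
Vmax = 1/intercept = 63.2 nmol·min⁻¹; Km = slope × Vmax = 0.03111 × 63.2 = 1.96 nM.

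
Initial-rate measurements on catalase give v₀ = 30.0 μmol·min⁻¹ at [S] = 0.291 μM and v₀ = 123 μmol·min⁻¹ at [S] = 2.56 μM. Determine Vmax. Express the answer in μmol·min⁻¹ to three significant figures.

204 μmol·min⁻¹

From v = Vmax[S]/(Km+[S]), each point gives Vmax = v(Km+[S])/[S].
Equating: 30.0(Km+0.291)/0.291 = 123(Km+2.56)/2.56.
103.1·Km + 30.0 = 48.05·Km + 123, so (103.1 − 48.05)·Km = 123 − 30.0.
Km = 93.00/55.05 = 1.69 μM; then Vmax = 30.0(1.69+0.291)/0.291 = 204 μmol·min⁻¹.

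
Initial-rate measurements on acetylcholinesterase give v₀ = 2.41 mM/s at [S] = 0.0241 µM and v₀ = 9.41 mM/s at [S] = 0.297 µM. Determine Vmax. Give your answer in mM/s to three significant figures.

12.7 mM/s

In reciprocal form, 1/v = (Km/Vmax)·(1/[S]) + 1/Vmax. The two points give (1/[S], 1/v) = (41.49, 0.4149) and (3.367, 0.1063).
Slope = (0.4149 − 0.1063)/(41.49 − 3.367) = 0.008096; intercept = 0.4149 − 0.008096×41.49 = 0.07901.
Vmax = 1/intercept = 12.7 mM/s; Km = slope × Vmax = 0.008096 × 12.7 = 0.102 µM.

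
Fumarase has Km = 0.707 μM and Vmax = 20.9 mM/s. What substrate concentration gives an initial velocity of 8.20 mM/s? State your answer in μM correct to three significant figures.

The required fractional saturation is v/Vmax = 8.20/20.9 = 0.3923.
Then [S]/(Km+[S]) = 0.3923 ⇒ [S] = 0.707 × 0.3923/(1 − 0.3923) = 0.456 μM.

0.456 μM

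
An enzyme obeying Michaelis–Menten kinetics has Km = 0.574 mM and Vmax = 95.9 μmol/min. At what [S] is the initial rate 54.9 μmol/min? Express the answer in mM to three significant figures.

0.769 mM

Rearranging v = Vmax[S]/(Km+[S]) gives [S] = Km·v/(Vmax − v).
[S] = 0.574 × 54.9 / (95.9 − 54.9) = 31.51/41.00 = 0.769 mM.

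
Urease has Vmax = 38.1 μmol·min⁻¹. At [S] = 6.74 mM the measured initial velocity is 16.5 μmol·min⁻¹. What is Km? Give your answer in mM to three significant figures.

From v = Vmax[S]/(Km+[S]), Km = [S](Vmax − v)/v.
Km = 6.74 × (38.1 − 16.5) / 16.5 = 145.6/16.5 = 8.82 mM.

8.82 mM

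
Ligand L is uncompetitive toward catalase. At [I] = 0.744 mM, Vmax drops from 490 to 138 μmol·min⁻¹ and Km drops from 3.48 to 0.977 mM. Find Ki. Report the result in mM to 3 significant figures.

0.292 mM

Uncompetitive: Vmax,app = Vmax/α (and Km,app = Km/α) with α = 1 + [I]/Ki.
α = Vmax/Vmax,app = 490/138 = 3.551.
Since α = 1 + [I]/Ki, [I]/Ki = 3.551 − 1 = 2.551 and Ki = 0.744/2.551 = 0.292 mM.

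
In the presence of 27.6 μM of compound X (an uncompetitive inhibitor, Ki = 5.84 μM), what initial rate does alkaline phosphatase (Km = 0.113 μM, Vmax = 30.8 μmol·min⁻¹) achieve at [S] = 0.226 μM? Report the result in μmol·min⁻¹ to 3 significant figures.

4.95 μmol·min⁻¹

α = 1 + [I]/Ki = 1 + 27.6/5.84 = 5.726.
For an uncompetitive inhibitor, both parameters are divided by α, giving Vmax/α and Km/α: Km,app = 0.0197 μM, Vmax,app = 5.38 μmol·min⁻¹.
v = Vmax,app·[S]/(Km,app + [S]) = 5.38 × 0.226/(0.0197 + 0.226) = 4.95 μmol·min⁻¹.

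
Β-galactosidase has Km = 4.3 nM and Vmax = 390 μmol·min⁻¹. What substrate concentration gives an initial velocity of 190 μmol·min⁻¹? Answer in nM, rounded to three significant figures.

4.08 nM

The required fractional saturation is v/Vmax = 190/390 = 0.4872.
Then [S]/(Km+[S]) = 0.4872 ⇒ [S] = 4.3 × 0.4872/(1 − 0.4872) = 4.08 nM.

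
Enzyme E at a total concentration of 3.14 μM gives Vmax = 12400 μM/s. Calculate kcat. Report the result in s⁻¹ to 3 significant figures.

3950 s⁻¹

kcat = Vmax/[E]total = 12400 μM/s / 3.14 μM = 3950 s⁻¹.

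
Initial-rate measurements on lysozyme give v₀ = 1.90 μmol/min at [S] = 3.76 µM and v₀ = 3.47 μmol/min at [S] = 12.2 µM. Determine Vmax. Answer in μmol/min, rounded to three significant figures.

5.49 μmol/min

From v = Vmax[S]/(Km+[S]), each point gives Vmax = v(Km+[S])/[S].
Equating: 1.90(Km+3.76)/3.76 = 3.47(Km+12.2)/12.2.
0.5053·Km + 1.90 = 0.2844·Km + 3.47, so (0.5053 − 0.2844)·Km = 3.47 − 1.90.
Km = 1.570/0.2209 = 7.11 µM; then Vmax = 1.90(7.11+3.76)/3.76 = 5.49 μmol/min.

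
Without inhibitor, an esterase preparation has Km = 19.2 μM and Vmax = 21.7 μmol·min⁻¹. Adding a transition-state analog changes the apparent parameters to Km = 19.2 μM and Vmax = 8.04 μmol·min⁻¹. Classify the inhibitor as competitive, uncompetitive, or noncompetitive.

Vmax decreases (21.7 → 8.04 μmol·min⁻¹) while Km is unchanged — pure noncompetitive inhibition.

noncompetitive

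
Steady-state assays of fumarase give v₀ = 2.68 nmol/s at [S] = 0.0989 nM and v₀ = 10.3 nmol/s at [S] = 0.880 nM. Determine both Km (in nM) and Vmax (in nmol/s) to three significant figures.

Km = 0.495 nM; Vmax = 16.1 nmol/s

From v = Vmax[S]/(Km+[S]), each point gives Vmax = v(Km+[S])/[S].
Equating: 2.68(Km+0.0989)/0.0989 = 10.3(Km+0.880)/0.880.
27.10·Km + 2.68 = 11.70·Km + 10.3, so (27.10 − 11.70)·Km = 10.3 − 2.68.
Km = 7.620/15.39 = 0.495 nM; then Vmax = 2.68(0.495+0.0989)/0.0989 = 16.1 nmol/s.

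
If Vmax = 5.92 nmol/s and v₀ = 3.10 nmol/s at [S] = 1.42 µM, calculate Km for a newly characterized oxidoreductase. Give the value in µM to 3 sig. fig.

From v = Vmax[S]/(Km+[S]), Km = [S](Vmax − v)/v.
Km = 1.42 × (5.92 − 3.10) / 3.10 = 4.004/3.10 = 1.29 µM.

1.29 µM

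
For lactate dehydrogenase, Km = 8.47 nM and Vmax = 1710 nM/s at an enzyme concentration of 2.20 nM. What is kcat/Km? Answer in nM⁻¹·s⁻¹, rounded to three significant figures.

kcat = Vmax/[E]total = 1710/2.20 = 777 s⁻¹.
kcat/Km = 777/8.47 = 91.8 nM⁻¹·s⁻¹.

91.8 nM⁻¹·s⁻¹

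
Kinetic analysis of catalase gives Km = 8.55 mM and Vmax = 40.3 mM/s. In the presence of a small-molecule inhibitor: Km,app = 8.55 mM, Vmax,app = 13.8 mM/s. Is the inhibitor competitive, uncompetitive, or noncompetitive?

Vmax decreases (40.3 → 13.8 mM/s) while Km is unchanged — pure noncompetitive inhibition.

noncompetitive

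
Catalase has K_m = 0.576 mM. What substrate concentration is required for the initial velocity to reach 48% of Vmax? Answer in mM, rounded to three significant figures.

0.532 mM

v/Vmax = [S]/(Km+[S]) = 0.48, so [S] = Km·0.48/(1 − 0.48) = 0.576 × 0.9231.
[S] = 0.532 mM.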